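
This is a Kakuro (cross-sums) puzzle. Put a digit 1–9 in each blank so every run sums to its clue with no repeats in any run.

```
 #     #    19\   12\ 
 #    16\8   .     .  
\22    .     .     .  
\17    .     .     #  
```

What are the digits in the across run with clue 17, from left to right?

9 8

17 in 2 cells must be {8,9}; 16 in 2 cells must be {7,9}.
The 17 across and the 16 down share only 9, so R3C1 = 9.
R3C2 = 17 − 9 = 8 completes the 17 across.
R2C1 = 16 − 9 = 7 completes the 16 down.
R2C3 = 9: the only remaining digit allowed by both the 22 across and the 12 down.
R1C3 = 12 − 9 = 3 completes the 12 down.
R2C2 = 22 − 16 = 6 completes the 22 across.
R1C2 = 8 − 3 = 5 completes the 8 across.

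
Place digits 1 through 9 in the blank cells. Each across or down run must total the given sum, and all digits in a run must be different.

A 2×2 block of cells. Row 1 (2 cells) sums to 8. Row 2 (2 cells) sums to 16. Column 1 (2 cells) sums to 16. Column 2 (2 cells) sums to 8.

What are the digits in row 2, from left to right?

9, 7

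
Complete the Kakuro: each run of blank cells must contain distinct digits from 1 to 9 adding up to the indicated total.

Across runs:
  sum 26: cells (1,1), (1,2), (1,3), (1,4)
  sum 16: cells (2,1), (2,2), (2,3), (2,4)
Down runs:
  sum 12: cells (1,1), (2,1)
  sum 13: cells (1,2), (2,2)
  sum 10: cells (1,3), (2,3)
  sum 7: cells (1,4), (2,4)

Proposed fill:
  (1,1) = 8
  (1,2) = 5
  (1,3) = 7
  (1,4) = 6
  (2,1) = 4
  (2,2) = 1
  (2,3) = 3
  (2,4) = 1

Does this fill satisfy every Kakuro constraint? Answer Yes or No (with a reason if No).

No — the across run (2,1)–(2,4) sums to 9, not 16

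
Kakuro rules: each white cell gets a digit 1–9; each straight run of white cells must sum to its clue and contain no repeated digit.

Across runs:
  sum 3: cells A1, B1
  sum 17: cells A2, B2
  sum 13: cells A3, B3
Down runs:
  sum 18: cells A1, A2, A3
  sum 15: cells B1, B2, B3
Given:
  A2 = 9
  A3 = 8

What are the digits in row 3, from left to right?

8, 5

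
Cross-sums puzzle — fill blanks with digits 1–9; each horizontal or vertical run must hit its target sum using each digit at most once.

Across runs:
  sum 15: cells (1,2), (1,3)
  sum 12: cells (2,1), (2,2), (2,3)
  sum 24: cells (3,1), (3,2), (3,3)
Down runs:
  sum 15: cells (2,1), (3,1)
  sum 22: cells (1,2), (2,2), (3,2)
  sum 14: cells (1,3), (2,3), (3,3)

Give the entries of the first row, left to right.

24 in 3 cells must be {7,8,9}.
Nothing is forced directly, so branch on (3,3), whose candidates are 7 or 8 or 9. If (3,3) = 8: then (1,3) would have to be in {6,7,8,9} for the 15 across but in {1,2,4,5} for the 14 down — contradiction. If (3,3) = 9: then (1,3) would have to be in {6,7,8,9} for the 15 across but in {1,2,3,4} for the 14 down — contradiction. So (3,3) = 7.
Given what's placed, (1,3) must be 6 to fit the 15 across and 14 down.
(2,3) = 14 − 13 = 1 completes the 14 down.
(1,2) = 15 − 6 = 9 completes the 15 across.

9 6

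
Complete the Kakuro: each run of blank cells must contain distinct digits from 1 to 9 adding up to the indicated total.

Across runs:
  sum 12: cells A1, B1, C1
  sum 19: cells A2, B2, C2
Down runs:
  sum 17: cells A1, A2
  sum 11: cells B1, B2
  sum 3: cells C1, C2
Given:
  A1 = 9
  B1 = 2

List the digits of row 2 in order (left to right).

8 9 2

17 in 2 cells must be {8,9}; 3 in 2 cells must be {1,2}.
C1 = 12 − 11 = 1 completes the 12 across.
A2 = 17 − 9 = 8 completes the 17 down.
B2 = 11 − 2 = 9 completes the 11 down.
C2 = 19 − 17 = 2 completes the 19 across.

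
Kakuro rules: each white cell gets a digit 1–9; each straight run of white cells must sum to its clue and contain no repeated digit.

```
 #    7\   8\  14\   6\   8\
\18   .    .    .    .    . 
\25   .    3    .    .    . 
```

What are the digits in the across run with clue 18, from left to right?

2, 5, 6, 4, 1

R1C2 = 8 − 3 = 5 completes the 8 down.
Given what's placed, R1C3 must be 6 to fit the 18 across and 14 down.
R2C3 = 14 − 6 = 8 completes the 14 down.
Nothing is forced directly, so branch on R1C5, whose candidates are 1 or 2. If R1C5 = 2: that forces R2C5 = 6, R2C1 = 1, after which R2C4 would have to be in {7} for the 25 across but in {1,2,4,5} for the 6 down — contradiction. So R1C5 = 1.
R2C5 = 8 − 1 = 7 completes the 8 down.
No cell is forced outright now. R1C1 can only be 2 or 4 (the digits allowed by both its 18 across and its 7 down). If R1C1 = 4: that forces R1C4 = 2, after which R2C1 would have to be in {1,2,5,6} for the 25 across but in {3} for the 7 down — contradiction. So R1C1 = 2.
R1C4 = 18 − 14 = 4 completes the 18 across.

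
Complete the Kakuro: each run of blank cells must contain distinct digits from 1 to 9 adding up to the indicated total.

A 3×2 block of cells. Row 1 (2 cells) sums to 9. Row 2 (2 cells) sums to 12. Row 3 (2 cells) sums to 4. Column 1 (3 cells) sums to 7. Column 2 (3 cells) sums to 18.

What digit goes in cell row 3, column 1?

4 in 2 cells must be {1,3}; 7 in 3 cells must be {1,2,4}.
The 12 across and the 7 down share only 4, so (2,1) = 4.
(2,2) = 12 − 4 = 8 completes the 12 across.
Given what's placed, (3,1) must be 1 to fit the 4 across and 7 down.
(3,2) = 4 − 1 = 3 completes the 4 across.
(1,1) = 7 − 5 = 2 completes the 7 down.
(1,2) = 9 − 2 = 7 completes the 9 across.

1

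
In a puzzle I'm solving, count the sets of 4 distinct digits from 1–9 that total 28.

2

4 distinct digits from 1–9 sum between 10 and 30.
Enumerating: {4,7,8,9}, {5,6,8,9}.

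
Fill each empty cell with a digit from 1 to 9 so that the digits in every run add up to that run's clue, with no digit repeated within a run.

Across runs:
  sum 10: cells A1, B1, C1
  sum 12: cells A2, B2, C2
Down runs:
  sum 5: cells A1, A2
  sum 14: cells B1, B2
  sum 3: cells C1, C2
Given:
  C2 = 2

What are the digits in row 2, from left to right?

1 9 2

3 in 2 cells must be {1,2}.
C1 = 3 − 2 = 1 completes the 3 down.
No cell is forced outright now. B2 can only be 6 or 9 (the digits allowed by both its 12 across and its 14 down). If B2 = 6: then B1 would have to be in {2,3,4,5,6,7} for the 10 across but in {8} for the 14 down — contradiction. So B2 = 9.
B1 = 14 − 9 = 5 completes the 14 down.
A2 = 12 − 11 = 1 completes the 12 across.
A1 = 10 − 6 = 4 completes the 10 across.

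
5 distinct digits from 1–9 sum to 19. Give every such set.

{1,2,3,4,9}; {1,2,3,5,8}; {1,2,3,6,7}; {1,2,4,5,7}; {1,3,4,5,6}

5 distinct digits from 1–9 sum between 15 and 35.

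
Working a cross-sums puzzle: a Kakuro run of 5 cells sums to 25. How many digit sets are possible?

5 distinct digits from 1–9 sum between 15 and 35.

12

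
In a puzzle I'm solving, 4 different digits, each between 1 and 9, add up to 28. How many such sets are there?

4 distinct digits from 1–9 sum between 10 and 30.
Enumerating: {4,7,8,9}, {5,6,8,9}.

2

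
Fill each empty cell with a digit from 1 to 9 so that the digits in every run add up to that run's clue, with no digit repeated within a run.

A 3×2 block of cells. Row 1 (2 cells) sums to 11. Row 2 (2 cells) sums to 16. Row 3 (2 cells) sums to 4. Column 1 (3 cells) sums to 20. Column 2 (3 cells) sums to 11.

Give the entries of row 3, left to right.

16 in 2 cells must be {7,9}; 4 in 2 cells must be {1,3}.
The 16 across and the 11 down share only 7, so (2,2) = 7.
The 4 across and the 20 down share only 3, so (3,1) = 3.
(3,2) = 4 − 3 = 1 completes the 4 across.
(1,2) = 11 − 8 = 3 completes the 11 down.
(2,1) = 16 − 7 = 9 completes the 16 across.
(1,1) = 11 − 3 = 8 completes the 11 across.

3 1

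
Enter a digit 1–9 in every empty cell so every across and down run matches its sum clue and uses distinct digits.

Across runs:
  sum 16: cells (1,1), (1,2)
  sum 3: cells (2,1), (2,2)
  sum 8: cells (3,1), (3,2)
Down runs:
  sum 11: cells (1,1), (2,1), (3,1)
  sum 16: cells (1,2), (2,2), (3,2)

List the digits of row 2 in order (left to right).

16 in 2 cells must be {7,9}; 3 in 2 cells must be {1,2}.
The 16 across and the 11 down share only 7, so (1,1) = 7.
(1,2) = 16 − 7 = 9 completes the 16 across.
Given what's placed, (2,1) must be 1 to fit the 3 across and 11 down.
(2,2) = 3 − 1 = 2 completes the 3 across.
(3,1) = 11 − 8 = 3 completes the 11 down.
(3,2) = 8 − 3 = 5 completes the 8 across.

1 2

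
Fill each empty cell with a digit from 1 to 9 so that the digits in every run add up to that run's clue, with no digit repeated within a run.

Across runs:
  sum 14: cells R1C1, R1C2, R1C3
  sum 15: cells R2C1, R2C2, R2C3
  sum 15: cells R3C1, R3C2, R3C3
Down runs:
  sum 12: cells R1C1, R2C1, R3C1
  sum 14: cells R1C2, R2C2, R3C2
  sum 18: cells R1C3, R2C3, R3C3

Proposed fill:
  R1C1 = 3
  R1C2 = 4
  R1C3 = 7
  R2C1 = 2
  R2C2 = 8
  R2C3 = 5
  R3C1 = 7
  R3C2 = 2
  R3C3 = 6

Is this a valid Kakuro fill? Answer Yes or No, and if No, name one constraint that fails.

Across: 3+4+7=14; 2+8+5=15; 7+2+6=15. Down: 3+2+7=12; 4+8+2=14; 7+5+6=18. No digit repeats within any run.

Yes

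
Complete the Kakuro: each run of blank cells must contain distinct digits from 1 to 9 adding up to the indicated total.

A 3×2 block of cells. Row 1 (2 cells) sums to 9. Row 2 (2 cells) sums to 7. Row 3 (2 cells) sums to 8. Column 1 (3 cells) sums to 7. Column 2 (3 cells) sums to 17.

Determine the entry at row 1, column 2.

7 in 3 cells must be {1,2,4}.
Nothing is forced directly, so branch on (1,1), whose candidates are 1 or 2 or 4. If (1,1) = 2: that forces (1,2) = 7, (3,1) = 1, after which (3,2) would have to be in {7} for the 8 across but in {1,2,4,6,8,9} for the 17 down — contradiction. If (1,1) = 4: that forces (1,2) = 5, (3,2) = 3, after which (2,2) would have to be in {1,2,3,4,5,6} for the 7 across but in {9} for the 17 down — contradiction. So (1,1) = 1.
(1,2) = 9 − 1 = 8 completes the 9 across.
Given what's placed, (3,1) must be 2 to fit the 8 across and 7 down.
(3,2) = 8 − 2 = 6 completes the 8 across.
(2,1) = 7 − 3 = 4 completes the 7 down.
(2,2) = 7 − 4 = 3 completes the 7 across.

8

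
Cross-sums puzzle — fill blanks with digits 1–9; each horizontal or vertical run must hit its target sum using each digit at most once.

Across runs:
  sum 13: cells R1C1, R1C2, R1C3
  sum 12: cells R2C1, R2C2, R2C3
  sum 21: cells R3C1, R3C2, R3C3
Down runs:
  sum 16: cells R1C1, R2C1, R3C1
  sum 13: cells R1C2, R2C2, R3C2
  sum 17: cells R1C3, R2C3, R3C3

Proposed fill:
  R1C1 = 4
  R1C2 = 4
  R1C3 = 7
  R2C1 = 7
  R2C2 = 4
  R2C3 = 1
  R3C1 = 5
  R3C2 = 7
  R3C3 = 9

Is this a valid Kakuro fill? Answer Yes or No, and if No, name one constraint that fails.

No — the across run R1C1–R1C3 sums to 15, not 13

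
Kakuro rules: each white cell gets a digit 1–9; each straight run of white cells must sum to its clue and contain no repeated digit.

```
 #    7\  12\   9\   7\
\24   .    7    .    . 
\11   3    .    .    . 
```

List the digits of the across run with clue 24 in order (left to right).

11 in 4 cells must be {1,2,3,5}.
R1C1 = 7 − 3 = 4 completes the 7 down.
Given what's placed, R1C4 must be 5 to fit the 24 across and 7 down.
R2C2 = 12 − 7 = 5 completes the 12 down.
R2C4 = 7 − 5 = 2 completes the 7 down.
R1C3 = 24 − 16 = 8 completes the 24 across.
R2C3 = 11 − 10 = 1 completes the 11 across.

4 7 8 5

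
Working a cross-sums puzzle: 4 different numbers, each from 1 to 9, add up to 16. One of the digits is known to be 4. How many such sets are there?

4 distinct digits from 1–9 sum between 10 and 30.
Keeping only sets containing 4.
Enumerating: {1,2,4,9}, {1,3,4,8}, {1,4,5,6}, {2,3,4,7}.

4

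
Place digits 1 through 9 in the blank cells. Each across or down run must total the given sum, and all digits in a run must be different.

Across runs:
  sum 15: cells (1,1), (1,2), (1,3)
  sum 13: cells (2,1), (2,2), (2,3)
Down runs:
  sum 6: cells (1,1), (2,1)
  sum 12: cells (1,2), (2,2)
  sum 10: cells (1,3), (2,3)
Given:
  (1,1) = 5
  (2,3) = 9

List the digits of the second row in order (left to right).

(1,3) = 10 − 9 = 1 completes the 10 down.
(2,1) = 6 − 5 = 1 completes the 6 down.
(2,2) = 13 − 10 = 3 completes the 13 across.
(1,2) = 15 − 6 = 9 completes the 15 across.

1 3 9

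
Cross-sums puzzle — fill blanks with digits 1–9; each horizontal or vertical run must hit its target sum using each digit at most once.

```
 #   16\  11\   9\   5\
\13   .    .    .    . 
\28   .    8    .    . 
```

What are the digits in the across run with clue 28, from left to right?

9, 8, 7, 4

16 in 2 cells must be {7,9}.
Intersecting the 13 across with the 16 down forces R1C1 = 7.
R1C2 = 11 − 8 = 3 completes the 11 down.
R2C1 = 16 − 7 = 9 completes the 16 down.
R2C4 = 4: the only remaining digit allowed by both the 28 across and the 5 down.
R1C4 = 5 − 4 = 1 completes the 5 down.
R2C3 = 28 − 21 = 7 completes the 28 across.
R1C3 = 13 − 11 = 2 completes the 13 across.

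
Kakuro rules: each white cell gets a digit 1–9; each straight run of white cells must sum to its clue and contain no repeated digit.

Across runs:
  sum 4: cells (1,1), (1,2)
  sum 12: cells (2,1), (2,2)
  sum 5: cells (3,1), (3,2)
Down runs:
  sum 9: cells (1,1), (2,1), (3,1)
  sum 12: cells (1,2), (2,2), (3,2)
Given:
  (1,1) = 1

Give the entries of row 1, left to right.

4 in 2 cells must be {1,3}.
(1,2) = 4 − 1 = 3 completes the 4 across.
Nothing is forced directly, so branch on (2,1), whose candidates are 3 or 5. If (2,1) = 3: then (2,2) would have to be in {9} for the 12 across but in {1,2,4,5,7,8} for the 12 down — contradiction. So (2,1) = 5.
(2,2) = 12 − 5 = 7 completes the 12 across.
(3,1) = 9 − 6 = 3 completes the 9 down.
(3,2) = 5 − 3 = 2 completes the 5 across.

1, 3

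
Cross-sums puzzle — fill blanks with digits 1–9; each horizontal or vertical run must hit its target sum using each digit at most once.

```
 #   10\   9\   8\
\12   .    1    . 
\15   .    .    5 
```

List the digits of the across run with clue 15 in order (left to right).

2 8 5

R1C3 = 8 − 5 = 3 completes the 8 down.
R2C2 = 9 − 1 = 8 completes the 9 down.
R1C1 = 12 − 4 = 8 completes the 12 across.
R2C1 = 15 − 13 = 2 completes the 15 across.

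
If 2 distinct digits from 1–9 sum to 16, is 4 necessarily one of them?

No

The only way to make 16 from 2 distinct digits is {7,9}, which does not contain 4.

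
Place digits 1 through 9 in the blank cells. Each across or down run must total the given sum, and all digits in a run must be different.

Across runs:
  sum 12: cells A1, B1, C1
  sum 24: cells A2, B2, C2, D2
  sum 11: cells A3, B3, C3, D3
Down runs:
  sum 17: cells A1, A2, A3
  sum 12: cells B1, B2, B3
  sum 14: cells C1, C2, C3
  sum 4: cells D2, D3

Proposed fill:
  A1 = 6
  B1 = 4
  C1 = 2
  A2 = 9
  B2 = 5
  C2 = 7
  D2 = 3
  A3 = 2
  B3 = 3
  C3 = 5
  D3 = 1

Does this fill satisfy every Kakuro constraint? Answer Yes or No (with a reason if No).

Yes

Across: 6+4+2=12; 9+5+7+3=24; 2+3+5+1=11. Down: 6+9+2=17; 4+5+3=12; 2+7+5=14; 3+1=4. No digit repeats within any run.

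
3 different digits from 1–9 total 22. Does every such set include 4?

Counterexample: {5,8,9} sums to 22 without using 4.

No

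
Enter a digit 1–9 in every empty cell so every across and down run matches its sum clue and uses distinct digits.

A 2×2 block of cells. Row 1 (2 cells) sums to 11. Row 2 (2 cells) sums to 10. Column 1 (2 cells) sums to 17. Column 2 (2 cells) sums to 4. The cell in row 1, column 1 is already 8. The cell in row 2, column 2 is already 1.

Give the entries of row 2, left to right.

17 in 2 cells must be {8,9}; 4 in 2 cells must be {1,3}.
(1,2) = 11 − 8 = 3 completes the 11 across.
(2,1) = 10 − 1 = 9 completes the 10 across.

9, 1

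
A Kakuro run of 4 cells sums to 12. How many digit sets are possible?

4 distinct digits from 1–9 sum between 10 and 30.
Enumerating: {1,2,3,6}, {1,2,4,5}.

2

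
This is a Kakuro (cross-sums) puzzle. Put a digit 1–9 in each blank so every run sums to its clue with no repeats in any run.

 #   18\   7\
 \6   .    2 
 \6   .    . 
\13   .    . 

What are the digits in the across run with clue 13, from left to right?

7 in 3 cells must be {1,2,4}.
R1C1 = 6 − 2 = 4 completes the 6 across.
Given what's placed, R2C1 must be 5 to fit the 6 across and 18 down.
R2C2 = 6 − 5 = 1 completes the 6 across.
R3C1 = 18 − 9 = 9 completes the 18 down.
R3C2 = 13 − 9 = 4 completes the 13 across.

9 4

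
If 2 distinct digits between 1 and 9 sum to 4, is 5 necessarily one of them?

The only way to make 4 from 2 distinct digits is {1,3}, which does not contain 5.

No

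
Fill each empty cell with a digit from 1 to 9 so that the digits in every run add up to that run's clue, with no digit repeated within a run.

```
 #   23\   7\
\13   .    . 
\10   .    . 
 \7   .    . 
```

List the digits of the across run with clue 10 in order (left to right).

8, 2

23 in 3 cells must be {6,8,9}; 7 in 3 cells must be {1,2,4}.
The 13 across and the 7 down share only 4, so R1C2 = 4.
The 7 across and the 23 down share only 6, so R3C1 = 6.
R3C2 = 7 − 6 = 1 completes the 7 across.
R1C1 = 13 − 4 = 9 completes the 13 across.
R2C1 = 23 − 15 = 8 completes the 23 down.
R2C2 = 10 − 8 = 2 completes the 10 across.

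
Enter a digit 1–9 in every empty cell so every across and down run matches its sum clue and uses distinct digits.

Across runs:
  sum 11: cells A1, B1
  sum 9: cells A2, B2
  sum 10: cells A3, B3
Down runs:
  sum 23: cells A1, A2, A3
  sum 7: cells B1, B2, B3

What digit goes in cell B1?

2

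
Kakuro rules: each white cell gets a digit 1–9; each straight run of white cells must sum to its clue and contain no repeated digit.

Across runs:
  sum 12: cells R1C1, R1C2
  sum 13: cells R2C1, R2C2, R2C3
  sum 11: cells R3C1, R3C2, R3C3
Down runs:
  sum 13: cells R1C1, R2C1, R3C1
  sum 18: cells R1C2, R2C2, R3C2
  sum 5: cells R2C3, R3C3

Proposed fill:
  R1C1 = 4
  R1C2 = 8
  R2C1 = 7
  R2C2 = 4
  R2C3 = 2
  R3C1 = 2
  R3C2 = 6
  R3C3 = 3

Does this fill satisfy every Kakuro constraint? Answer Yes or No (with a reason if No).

Across: 4+8=12; 7+4+2=13; 2+6+3=11. Down: 4+7+2=13; 8+4+6=18; 2+3=5. No digit repeats within any run.

Yes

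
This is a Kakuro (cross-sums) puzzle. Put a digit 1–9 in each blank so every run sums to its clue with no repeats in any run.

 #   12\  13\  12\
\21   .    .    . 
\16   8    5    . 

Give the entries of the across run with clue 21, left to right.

R1C1 = 12 − 8 = 4 completes the 12 down.
R1C2 = 13 − 5 = 8 completes the 13 down.
R1C3 = 21 − 12 = 9 completes the 21 across.
R2C3 = 16 − 13 = 3 completes the 16 across.

4 8 9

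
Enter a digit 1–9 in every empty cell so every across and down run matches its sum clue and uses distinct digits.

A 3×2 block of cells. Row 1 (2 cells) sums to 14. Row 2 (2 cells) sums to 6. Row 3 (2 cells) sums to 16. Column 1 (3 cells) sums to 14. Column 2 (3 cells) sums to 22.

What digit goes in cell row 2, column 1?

16 in 2 cells must be {7,9}.
The 6 across and the 22 down share only 5, so (2,2) = 5.
Given what's placed, (3,2) must be 9 to fit the 16 across and 22 down.
(1,2) = 22 − 14 = 8 completes the 22 down.
(2,1) = 6 − 5 = 1 completes the 6 across.
(3,1) = 16 − 9 = 7 completes the 16 across.
(1,1) = 14 − 8 = 6 completes the 14 across.

1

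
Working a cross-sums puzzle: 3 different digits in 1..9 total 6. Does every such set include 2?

The only way to make 6 from 3 distinct digits is {1,2,3}, which contains 2.

Yes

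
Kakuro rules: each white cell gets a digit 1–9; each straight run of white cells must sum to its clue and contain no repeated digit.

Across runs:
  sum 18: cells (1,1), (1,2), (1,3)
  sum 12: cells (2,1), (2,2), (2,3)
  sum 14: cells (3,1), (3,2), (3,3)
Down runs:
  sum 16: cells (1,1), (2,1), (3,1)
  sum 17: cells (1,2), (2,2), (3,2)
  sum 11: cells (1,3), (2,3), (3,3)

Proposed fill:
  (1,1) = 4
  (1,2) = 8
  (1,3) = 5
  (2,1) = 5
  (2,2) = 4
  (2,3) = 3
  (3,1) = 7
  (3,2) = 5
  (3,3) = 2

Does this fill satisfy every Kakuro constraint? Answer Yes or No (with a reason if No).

No — the across run (1,1)–(1,3) sums to 17, not 18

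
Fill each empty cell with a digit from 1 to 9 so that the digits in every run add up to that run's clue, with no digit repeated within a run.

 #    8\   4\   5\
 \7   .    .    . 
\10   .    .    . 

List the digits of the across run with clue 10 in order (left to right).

6, 3, 1

7 in 3 cells must be {1,2,4}; 4 in 2 cells must be {1,3}.
The 7 across and the 4 down share only 1, so R1C2 = 1.
R2C2 = 4 − 1 = 3 completes the 4 down.
Given what's placed, R1C1 must be 2 to fit the 7 across and 8 down.
R1C3 = 7 − 3 = 4 completes the 7 across.
R2C1 = 8 − 2 = 6 completes the 8 down.
R2C3 = 10 − 9 = 1 completes the 10 across.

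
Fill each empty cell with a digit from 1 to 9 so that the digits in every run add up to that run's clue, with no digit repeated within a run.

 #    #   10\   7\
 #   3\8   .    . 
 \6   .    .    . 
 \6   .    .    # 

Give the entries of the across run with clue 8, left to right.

6 in 3 cells must be {1,2,3}; 3 in 2 cells must be {1,2}.
Nothing is forced directly, so branch on R2C1, whose candidates are 1 or 2. If R2C1 = 1: that forces R3C1 = 2, R3C2 = 4, after which R2C2 would have to be in {2,3} for the 6 across but in {1,5} for the 10 down — contradiction. So R2C1 = 2.
R3C1 = 3 − 2 = 1 completes the 3 down.
R3C2 = 6 − 1 = 5 completes the 6 across.
No cell is forced outright now. R2C2 can only be 1 or 3 (the digits allowed by both its 6 across and its 10 down). If R2C2 = 1: then R1C2 would have to be in {1,2,3,5,6,7} for the 8 across but in {4} for the 10 down — contradiction. So R2C2 = 3.
R1C2 = 10 − 8 = 2 completes the 10 down.
R1C3 = 8 − 2 = 6 completes the 8 across.
R2C3 = 6 − 5 = 1 completes the 6 across.

2, 6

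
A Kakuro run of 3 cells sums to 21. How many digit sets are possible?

3 distinct digits from 1–9 sum between 6 and 24.
Enumerating: {4,8,9}, {5,7,9}, {6,7,8}.

3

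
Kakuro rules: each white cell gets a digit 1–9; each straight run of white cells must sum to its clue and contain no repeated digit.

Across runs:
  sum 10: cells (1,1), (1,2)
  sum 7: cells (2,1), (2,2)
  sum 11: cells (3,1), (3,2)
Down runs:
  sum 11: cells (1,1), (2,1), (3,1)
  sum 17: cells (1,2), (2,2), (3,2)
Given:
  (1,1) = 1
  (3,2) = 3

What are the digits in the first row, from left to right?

(1,2) = 10 − 1 = 9 completes the 10 across.
(2,2) = 17 − 12 = 5 completes the 17 down.
(3,1) = 11 − 3 = 8 completes the 11 across.
(2,1) = 7 − 5 = 2 completes the 7 across.

1 9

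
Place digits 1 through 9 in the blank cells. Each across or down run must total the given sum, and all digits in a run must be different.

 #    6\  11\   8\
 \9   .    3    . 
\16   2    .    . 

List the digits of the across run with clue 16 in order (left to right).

R1C1 = 6 − 2 = 4 completes the 6 down.
R1C3 = 9 − 7 = 2 completes the 9 across.
R2C2 = 11 − 3 = 8 completes the 11 down.
R2C3 = 16 − 10 = 6 completes the 16 across.

2, 8, 6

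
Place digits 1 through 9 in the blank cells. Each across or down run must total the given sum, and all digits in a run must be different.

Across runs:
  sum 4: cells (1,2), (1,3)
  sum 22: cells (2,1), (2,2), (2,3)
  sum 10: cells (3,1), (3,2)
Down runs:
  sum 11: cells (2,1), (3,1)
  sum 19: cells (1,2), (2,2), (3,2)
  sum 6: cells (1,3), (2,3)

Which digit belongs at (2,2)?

4 in 2 cells must be {1,3}.
The 4 across and the 19 down share only 3, so (1,2) = 3.
(1,3) = 4 − 3 = 1 completes the 4 across.
(2,3) = 6 − 1 = 5 completes the 6 down.
(2,2) = 9: the only remaining digit allowed by both the 22 across and the 19 down.
(3,2) = 19 − 12 = 7 completes the 19 down.
(2,1) = 22 − 14 = 8 completes the 22 across.
(3,1) = 10 − 7 = 3 completes the 10 across.

9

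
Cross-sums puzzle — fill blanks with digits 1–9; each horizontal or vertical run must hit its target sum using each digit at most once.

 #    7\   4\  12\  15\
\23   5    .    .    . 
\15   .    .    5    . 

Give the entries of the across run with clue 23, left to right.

5, 3, 7, 8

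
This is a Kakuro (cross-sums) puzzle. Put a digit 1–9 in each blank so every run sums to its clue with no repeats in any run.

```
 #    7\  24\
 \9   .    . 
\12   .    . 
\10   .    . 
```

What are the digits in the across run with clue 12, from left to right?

4, 8

7 in 3 cells must be {1,2,4}; 24 in 3 cells must be {7,8,9}.
The 12 across and the 7 down share only 4, so R2C1 = 4.
R2C2 = 12 − 4 = 8 completes the 12 across.
Given what's placed, R1C2 must be 7 to fit the 9 across and 24 down.
R3C2 = 24 − 15 = 9 completes the 24 down.
R1C1 = 9 − 7 = 2 completes the 9 across.
R3C1 = 10 − 9 = 1 completes the 10 across.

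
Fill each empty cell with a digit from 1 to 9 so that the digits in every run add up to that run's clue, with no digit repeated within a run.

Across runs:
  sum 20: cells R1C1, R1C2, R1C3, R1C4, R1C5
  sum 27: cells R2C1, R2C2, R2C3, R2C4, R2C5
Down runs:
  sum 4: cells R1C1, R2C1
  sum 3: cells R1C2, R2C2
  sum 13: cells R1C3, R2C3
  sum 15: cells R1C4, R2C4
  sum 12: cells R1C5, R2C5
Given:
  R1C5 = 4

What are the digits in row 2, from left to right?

3, 1, 6, 9, 8

4 in 2 cells must be {1,3}; 3 in 2 cells must be {1,2}.
R2C5 = 12 − 4 = 8 completes the 12 down.
Nothing is forced directly, so branch on R1C1, whose candidates are 1 or 3. If R1C1 = 3: that forces R2C1 = 1, R2C2 = 2, R1C2 = 1, R1C4 = 7, after which R2C4 would have to be in {7,9} for the 27 across but in {8} for the 15 down — contradiction. So R1C1 = 1.
Given what's placed, R1C2 must be 2 to fit the 20 across and 3 down.
R2C1 = 4 − 1 = 3 completes the 4 down.
R2C2 = 3 − 2 = 1 completes the 3 down.
Nothing is forced directly, so branch on R2C3, whose candidates are 6 or 9. If R2C3 = 9: then R1C3 would have to be in {5,6,7,8} for the 20 across but in {4} for the 13 down — contradiction. So R2C3 = 6.
R1C3 = 13 − 6 = 7 completes the 13 down.
R1C4 = 20 − 14 = 6 completes the 20 across.
R2C4 = 27 − 18 = 9 completes the 27 across.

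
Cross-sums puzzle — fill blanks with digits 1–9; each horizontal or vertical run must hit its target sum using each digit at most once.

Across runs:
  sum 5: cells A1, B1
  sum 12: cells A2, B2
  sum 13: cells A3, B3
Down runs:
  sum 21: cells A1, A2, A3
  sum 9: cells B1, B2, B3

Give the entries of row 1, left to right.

4 1

The 5 across and the 21 down share only 4, so A1 = 4.
B1 = 5 − 4 = 1 completes the 5 across.
Nothing is forced directly, so branch on A2, whose candidates are 8 or 9. If A2 = 8: then B2 would have to be in {4} for the 12 across but in {2,3,5,6} for the 9 down — contradiction. So A2 = 9.
B2 = 12 − 9 = 3 completes the 12 across.
A3 = 21 − 13 = 8 completes the 21 down.
B3 = 13 − 8 = 5 completes the 13 across.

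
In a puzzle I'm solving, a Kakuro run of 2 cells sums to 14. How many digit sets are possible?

2 distinct digits from 1–9 sum between 3 and 17.
Enumerating: {5,9}, {6,8}.

2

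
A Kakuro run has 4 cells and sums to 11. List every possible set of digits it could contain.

{1,2,3,5}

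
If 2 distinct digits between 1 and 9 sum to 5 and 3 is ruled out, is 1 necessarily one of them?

Yes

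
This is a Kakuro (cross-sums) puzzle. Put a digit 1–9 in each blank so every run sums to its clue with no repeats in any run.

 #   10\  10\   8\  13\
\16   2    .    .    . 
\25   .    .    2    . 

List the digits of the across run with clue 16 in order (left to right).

2 1 6 7

R1C3 = 8 − 2 = 6 completes the 8 down.
R2C1 = 10 − 2 = 8 completes the 10 down.
No cell is forced outright now. R2C2 can only be 6 or 9 (the digits allowed by both its 25 across and its 10 down). If R2C2 = 6: then R1C2 would have to be in {1,3,5,7} for the 16 across but in {4} for the 10 down — contradiction. So R2C2 = 9.
R1C2 = 10 − 9 = 1 completes the 10 down.
R1C4 = 16 − 9 = 7 completes the 16 across.
R2C4 = 25 − 19 = 6 completes the 25 across.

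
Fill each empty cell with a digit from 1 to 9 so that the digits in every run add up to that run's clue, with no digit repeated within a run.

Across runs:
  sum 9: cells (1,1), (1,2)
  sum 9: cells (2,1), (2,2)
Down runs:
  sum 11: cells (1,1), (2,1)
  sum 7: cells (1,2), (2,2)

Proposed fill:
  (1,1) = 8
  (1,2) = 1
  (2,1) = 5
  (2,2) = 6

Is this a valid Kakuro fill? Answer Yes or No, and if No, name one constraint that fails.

No — the down run (1,1)–(2,1) sums to 13, not 11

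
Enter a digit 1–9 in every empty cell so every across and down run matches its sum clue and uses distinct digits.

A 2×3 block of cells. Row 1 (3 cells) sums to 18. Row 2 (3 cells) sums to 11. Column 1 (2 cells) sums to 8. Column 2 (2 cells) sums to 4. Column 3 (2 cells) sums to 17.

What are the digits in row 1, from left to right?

4 in 2 cells must be {1,3}; 17 in 2 cells must be {8,9}.
The 11 across and the 17 down share only 8, so (2,3) = 8.
(1,3) = 17 − 8 = 9 completes the 17 down.
Given what's placed, (2,2) must be 1 to fit the 11 across and 4 down.
(1,2) = 4 − 1 = 3 completes the 4 down.
(2,1) = 11 − 9 = 2 completes the 11 across.
(1,1) = 18 − 12 = 6 completes the 18 across.

6, 3, 9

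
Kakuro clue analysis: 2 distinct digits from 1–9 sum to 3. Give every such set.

{1,2}

2 distinct digits from 1–9 sum between 3 and 17.
Only one set works: {1,2}.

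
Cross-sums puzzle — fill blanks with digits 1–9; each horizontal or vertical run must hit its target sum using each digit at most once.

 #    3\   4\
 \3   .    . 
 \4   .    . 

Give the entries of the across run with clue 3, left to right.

3 in 2 cells must be {1,2}; 4 in 2 cells must be {1,3}.
The 3 across and the 4 down share only 1, so R1C2 = 1.
The 4 across and the 3 down share only 1, so R2C1 = 1.
R2C2 = 4 − 1 = 3 completes the 4 across.
R1C1 = 3 − 1 = 2 completes the 3 across.

2, 1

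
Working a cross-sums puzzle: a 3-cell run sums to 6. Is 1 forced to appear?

Yes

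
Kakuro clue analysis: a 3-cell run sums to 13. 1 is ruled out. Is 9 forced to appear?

Counterexample: {2,3,8} sums to 13 under that restriction without using 9.

No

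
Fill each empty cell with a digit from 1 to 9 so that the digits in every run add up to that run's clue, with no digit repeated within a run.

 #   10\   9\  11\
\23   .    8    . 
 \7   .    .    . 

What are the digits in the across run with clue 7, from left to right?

23 in 3 cells must be {6,8,9}; 7 in 3 cells must be {1,2,4}.
R2C2 = 9 − 8 = 1 completes the 9 down.
No cell is forced outright now. R2C1 can only be 2 or 4 (the digits allowed by both its 7 across and its 10 down). If R2C1 = 2: then R1C1 would have to be in {6,9} for the 23 across but in {8} for the 10 down — contradiction. So R2C1 = 4.
R1C1 = 10 − 4 = 6 completes the 10 down.
R1C3 = 23 − 14 = 9 completes the 23 across.
R2C3 = 7 − 5 = 2 completes the 7 across.

4 1 2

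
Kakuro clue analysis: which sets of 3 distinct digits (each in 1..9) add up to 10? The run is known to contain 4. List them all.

{1,4,5}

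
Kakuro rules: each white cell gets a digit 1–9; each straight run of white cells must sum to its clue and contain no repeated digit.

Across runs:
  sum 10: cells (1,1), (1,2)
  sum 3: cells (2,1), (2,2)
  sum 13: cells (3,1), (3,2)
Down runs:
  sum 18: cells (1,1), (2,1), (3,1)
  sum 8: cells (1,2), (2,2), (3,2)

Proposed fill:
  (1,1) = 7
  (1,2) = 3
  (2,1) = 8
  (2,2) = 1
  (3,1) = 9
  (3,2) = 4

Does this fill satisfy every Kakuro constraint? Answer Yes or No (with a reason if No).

No — the down run (1,1)–(3,1) sums to 24, not 18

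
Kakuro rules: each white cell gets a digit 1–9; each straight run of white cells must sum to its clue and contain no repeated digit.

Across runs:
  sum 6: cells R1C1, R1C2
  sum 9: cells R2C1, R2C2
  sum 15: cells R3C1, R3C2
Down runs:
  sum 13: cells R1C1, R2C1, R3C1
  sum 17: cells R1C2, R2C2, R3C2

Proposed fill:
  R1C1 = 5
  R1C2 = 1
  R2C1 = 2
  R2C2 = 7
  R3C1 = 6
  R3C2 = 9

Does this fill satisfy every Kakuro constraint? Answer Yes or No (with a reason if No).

Yes

Across: 5+1=6; 2+7=9; 6+9=15. Down: 5+2+6=13; 1+7+9=17. No digit repeats within any run.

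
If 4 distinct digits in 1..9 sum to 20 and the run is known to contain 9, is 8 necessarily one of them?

No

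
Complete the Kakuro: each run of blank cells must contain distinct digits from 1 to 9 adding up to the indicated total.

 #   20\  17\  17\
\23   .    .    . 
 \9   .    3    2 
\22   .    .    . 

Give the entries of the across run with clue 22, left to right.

7, 6, 9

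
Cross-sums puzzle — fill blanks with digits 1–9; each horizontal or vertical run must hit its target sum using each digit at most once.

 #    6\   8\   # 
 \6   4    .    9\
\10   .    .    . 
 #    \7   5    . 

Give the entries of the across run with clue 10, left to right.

2, 1, 7

R1C2 = 6 − 4 = 2 completes the 6 across.
R2C1 = 6 − 4 = 2 completes the 6 down.
R2C2 = 8 − 7 = 1 completes the 8 down.
R2C3 = 10 − 3 = 7 completes the 10 across.
R3C3 = 7 − 5 = 2 completes the 7 across.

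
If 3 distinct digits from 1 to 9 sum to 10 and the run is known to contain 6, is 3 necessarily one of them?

Yes

The only way to make 10 from 3 distinct digits under that restriction is {1,3,6}, which contains 3.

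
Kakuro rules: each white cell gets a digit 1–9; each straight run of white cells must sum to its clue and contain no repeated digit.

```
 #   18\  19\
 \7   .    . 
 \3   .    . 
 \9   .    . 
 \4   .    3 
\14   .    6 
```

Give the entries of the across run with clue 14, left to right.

8 6

3 in 2 cells must be {1,2}; 4 in 2 cells must be {1,3}.
R4C1 = 4 − 3 = 1 completes the 4 across.
R5C1 = 14 − 6 = 8 completes the 14 across.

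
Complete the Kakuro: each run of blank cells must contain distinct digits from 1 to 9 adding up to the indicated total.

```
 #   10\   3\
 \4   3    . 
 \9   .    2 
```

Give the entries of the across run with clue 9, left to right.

4 in 2 cells must be {1,3}; 3 in 2 cells must be {1,2}.
R1C2 = 4 − 3 = 1 completes the 4 across.
R2C1 = 9 − 2 = 7 completes the 9 across.

7, 2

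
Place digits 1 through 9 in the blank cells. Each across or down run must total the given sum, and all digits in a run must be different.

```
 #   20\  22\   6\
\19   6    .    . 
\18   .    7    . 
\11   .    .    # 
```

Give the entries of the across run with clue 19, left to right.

6 9 4

Given what's placed, R1C2 must be 9 to fit the 19 across and 22 down.
R1C3 = 19 − 15 = 4 completes the 19 across.
R2C3 = 6 − 4 = 2 completes the 6 down.
R3C2 = 22 − 16 = 6 completes the 22 down.
R2C1 = 18 − 9 = 9 completes the 18 across.
R3C1 = 11 − 6 = 5 completes the 11 across.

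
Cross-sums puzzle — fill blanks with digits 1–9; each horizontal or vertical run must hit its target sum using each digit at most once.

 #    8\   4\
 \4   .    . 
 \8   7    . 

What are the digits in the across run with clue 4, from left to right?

4 in 2 cells must be {1,3}.
R1C1 = 8 − 7 = 1 completes the 8 down.
R1C2 = 4 − 1 = 3 completes the 4 across.
R2C2 = 8 − 7 = 1 completes the 8 across.

1, 3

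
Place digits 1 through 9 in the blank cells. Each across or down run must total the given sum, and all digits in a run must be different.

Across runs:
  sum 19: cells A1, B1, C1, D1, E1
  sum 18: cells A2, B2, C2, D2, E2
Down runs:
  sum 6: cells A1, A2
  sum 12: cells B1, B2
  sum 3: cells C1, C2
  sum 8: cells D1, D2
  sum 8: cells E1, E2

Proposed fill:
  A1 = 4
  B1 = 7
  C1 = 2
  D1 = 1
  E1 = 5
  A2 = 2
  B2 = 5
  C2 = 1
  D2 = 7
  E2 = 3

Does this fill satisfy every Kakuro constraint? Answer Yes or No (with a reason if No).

Yes

Across: 4+7+2+1+5=19; 2+5+1+7+3=18. Down: 4+2=6; 7+5=12; 2+1=3; 1+7=8; 5+3=8. No digit repeats within any run.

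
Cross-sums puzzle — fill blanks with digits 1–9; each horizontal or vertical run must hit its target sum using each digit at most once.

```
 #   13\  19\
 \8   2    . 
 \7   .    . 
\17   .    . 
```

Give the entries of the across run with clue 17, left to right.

8, 9

17 in 2 cells must be {8,9}.
R1C2 = 8 − 2 = 6 completes the 8 across.
Given what's placed, R3C1 must be 8 to fit the 17 across and 13 down.
R3C2 = 17 − 8 = 9 completes the 17 across.
R2C1 = 13 − 10 = 3 completes the 13 down.
R2C2 = 7 − 3 = 4 completes the 7 across.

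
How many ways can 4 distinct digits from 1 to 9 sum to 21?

4 distinct digits from 1–9 sum between 10 and 30.

11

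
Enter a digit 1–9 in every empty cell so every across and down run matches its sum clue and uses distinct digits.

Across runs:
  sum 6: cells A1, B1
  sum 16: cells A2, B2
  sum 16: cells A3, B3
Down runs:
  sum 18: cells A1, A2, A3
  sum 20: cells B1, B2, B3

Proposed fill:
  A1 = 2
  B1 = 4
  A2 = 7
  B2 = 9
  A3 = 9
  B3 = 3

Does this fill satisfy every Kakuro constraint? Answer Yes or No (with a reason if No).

No — the down run B1–B3 sums to 16, not 20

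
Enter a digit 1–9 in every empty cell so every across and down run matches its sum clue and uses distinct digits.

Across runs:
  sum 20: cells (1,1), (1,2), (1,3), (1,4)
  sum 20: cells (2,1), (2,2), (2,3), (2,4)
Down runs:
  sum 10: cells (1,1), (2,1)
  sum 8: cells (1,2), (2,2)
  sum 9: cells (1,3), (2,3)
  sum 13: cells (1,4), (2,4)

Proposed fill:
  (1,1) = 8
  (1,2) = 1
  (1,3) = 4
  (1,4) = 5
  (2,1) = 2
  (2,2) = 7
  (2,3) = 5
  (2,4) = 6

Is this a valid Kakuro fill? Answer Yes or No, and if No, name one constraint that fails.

No — the down run (1,4)–(2,4) sums to 11, not 13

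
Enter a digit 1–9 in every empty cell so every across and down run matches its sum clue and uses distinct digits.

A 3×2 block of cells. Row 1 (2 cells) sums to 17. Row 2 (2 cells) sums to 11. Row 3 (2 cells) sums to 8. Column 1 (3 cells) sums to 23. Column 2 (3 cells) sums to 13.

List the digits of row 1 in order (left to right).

17 in 2 cells must be {8,9}; 23 in 3 cells must be {6,8,9}.
The 8 across and the 23 down share only 6, so (3,1) = 6.
(3,2) = 8 − 6 = 2 completes the 8 across.
Given what's placed, (1,2) must be 8 to fit the 17 across and 13 down.
(2,2) = 13 − 10 = 3 completes the 13 down.
(1,1) = 17 − 8 = 9 completes the 17 across.
(2,1) = 11 − 3 = 8 completes the 11 across.

9, 8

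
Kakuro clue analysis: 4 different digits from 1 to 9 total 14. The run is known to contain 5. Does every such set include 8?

No

Counterexample: {1,2,5,6} sums to 14 under that restriction without using 8.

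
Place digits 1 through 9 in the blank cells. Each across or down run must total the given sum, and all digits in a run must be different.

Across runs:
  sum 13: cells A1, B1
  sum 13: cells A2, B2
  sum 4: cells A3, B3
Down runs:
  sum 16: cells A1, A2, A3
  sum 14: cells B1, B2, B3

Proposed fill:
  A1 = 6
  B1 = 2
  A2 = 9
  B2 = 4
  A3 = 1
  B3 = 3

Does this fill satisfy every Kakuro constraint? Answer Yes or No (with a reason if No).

No — the across run A1–B1 sums to 8, not 13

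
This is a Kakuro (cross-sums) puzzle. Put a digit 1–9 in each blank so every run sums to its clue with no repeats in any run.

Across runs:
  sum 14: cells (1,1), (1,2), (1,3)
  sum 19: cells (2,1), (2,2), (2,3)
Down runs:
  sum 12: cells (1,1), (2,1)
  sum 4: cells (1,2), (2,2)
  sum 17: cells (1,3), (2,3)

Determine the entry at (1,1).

5

4 in 2 cells must be {1,3}; 17 in 2 cells must be {8,9}.
The 19 across and the 4 down share only 3, so (2,2) = 3.
Given what's placed, (2,3) must be 9 to fit the 19 across and 17 down.
(1,2) = 4 − 3 = 1 completes the 4 down.
(1,3) = 17 − 9 = 8 completes the 17 down.
(2,1) = 19 − 12 = 7 completes the 19 across.
(1,1) = 14 − 9 = 5 completes the 14 across.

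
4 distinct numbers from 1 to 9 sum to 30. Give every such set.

4 distinct digits from 1–9 sum between 10 and 30.
Only one set works: {6,7,8,9}.

{6,7,8,9}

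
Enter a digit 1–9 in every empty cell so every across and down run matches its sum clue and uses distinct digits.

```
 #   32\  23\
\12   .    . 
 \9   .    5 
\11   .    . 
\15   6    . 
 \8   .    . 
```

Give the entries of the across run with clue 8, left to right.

R2C1 = 9 − 5 = 4 completes the 9 across.
R4C2 = 15 − 6 = 9 completes the 15 across.
Given what's placed, R5C1 must be 5 to fit the 8 across and 32 down.
R5C2 = 8 − 5 = 3 completes the 8 across.
Given what's placed, R1C2 must be 4 to fit the 12 across and 23 down.
R3C2 = 23 − 21 = 2 completes the 23 down.
R1C1 = 12 − 4 = 8 completes the 12 across.
R3C1 = 11 − 2 = 9 completes the 11 across.

5, 3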